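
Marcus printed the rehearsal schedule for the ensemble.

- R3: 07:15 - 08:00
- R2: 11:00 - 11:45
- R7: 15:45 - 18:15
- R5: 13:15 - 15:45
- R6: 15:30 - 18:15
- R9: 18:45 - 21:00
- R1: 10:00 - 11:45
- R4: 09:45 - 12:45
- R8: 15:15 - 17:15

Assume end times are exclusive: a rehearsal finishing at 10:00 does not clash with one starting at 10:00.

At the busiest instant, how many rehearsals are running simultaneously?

3

Sweep the timeline, counting +1 at each start and −1 at each end (ends before starts at a tie):
07:15 start R3 → 1
08:00 end R3 → 0
09:45 start R4 → 1
10:00 start R1 → 2
11:00 start R2 → 3
11:45 end R1 → 2
11:45 end R2 → 1
12:45 end R4 → 0
13:15 start R5 → 1
15:15 start R8 → 2
15:30 start R6 → 3
15:45 end R5 → 2
15:45 start R7 → 3
17:15 end R8 → 2
18:15 end R6 → 1
18:15 end R7 → 0
18:45 start R9 → 1
21:00 end R9 → 0
Peak is 3, at 11:00 (R1, R2, R4).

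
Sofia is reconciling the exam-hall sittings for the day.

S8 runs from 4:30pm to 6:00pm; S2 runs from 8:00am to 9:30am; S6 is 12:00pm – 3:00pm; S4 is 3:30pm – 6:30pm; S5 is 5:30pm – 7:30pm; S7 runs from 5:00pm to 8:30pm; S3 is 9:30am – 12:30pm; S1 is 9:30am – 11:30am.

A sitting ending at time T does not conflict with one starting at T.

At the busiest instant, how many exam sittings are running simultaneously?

4

Sweep the timeline, counting +1 at each start and −1 at each end (ends before starts at a tie):
8:00am start S2 → 1
9:30am end S2 → 0
9:30am start S1 → 1
9:30am start S3 → 2
11:30am end S1 → 1
12:00pm start S6 → 2
12:30pm end S3 → 1
3:00pm end S6 → 0
3:30pm start S4 → 1
4:30pm start S8 → 2
5:00pm start S7 → 3
5:30pm start S5 → 4
6:00pm end S8 → 3
6:30pm end S4 → 2
7:30pm end S5 → 1
8:30pm end S7 → 0
Peak is 4, at 5:30pm (S4, S5, S7, S8).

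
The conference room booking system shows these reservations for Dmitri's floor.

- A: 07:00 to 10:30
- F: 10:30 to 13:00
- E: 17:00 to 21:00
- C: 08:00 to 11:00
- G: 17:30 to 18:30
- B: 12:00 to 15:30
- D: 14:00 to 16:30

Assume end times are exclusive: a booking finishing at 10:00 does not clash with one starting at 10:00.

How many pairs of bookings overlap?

Sorted by start: A, C, F, B, D, E, G.
C starts before A ends → A and C overlap.
F starts exactly when A ends (back-to-back, no overlap); A is clear from here.
F starts before C ends → C and F overlap.
B starts after C ends; C is clear from here.
B starts before F ends → F and B overlap.
D starts after F ends; F is clear from here.
D starts before B ends → B and D overlap.
E starts after B ends; B is clear from here.
E starts after D ends; D is clear from here.
G starts before E ends → E and G overlap.
Overlapping pairs: A & C, B & D, B & F, C & F, E & G — 5 in total.

5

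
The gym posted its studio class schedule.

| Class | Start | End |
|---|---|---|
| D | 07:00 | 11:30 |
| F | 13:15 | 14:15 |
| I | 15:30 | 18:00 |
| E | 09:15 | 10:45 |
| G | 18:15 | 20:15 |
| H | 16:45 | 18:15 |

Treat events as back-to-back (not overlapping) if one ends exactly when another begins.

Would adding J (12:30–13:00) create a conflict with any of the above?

No — it doesn't clash with anything

D: ends 11:30 at or before J starts 12:30 → clear.
E: ends 10:45 at or before J starts 12:30 → clear.
F: starts 13:15 at or after J ends 13:00 → clear.
I: starts 15:30 at or after J ends 13:00 → clear.
H: starts 16:45 at or after J ends 13:00 → clear.
G: starts 18:15 at or after J ends 13:00 → clear.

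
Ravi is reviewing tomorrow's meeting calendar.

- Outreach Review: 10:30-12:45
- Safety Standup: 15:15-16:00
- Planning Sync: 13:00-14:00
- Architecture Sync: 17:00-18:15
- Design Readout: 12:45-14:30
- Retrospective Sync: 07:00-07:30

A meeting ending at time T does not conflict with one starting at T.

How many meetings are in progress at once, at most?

2

Sort all start/end points and keep a running count:
07:00 start Retrospective Sync → 1
07:30 end Retrospective Sync → 0
10:30 start Outreach Review → 1
12:45 end Outreach Review → 0
12:45 start Design Readout → 1
13:00 start Planning Sync → 2
14:00 end Planning Sync → 1
14:30 end Design Readout → 0
15:15 start Safety Standup → 1
16:00 end Safety Standup → 0
17:00 start Architecture Sync → 1
18:15 end Architecture Sync → 0
Peak is 2, at 13:00 (Design Readout, Planning Sync).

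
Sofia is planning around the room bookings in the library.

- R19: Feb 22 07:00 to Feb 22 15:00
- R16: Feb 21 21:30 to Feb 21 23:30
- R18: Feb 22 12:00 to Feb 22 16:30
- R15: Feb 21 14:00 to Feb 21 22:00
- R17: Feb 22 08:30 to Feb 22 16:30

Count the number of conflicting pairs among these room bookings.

4

Two intervals overlap when each starts before the other ends.
Sorted by start: R15, R16, R19, R17, R18.
R16 starts before R15 ends → R15 and R16 overlap.
R19 starts after R15 ends — done with R15.
R19 starts after R16 ends — done with R16.
R17 starts before R19 ends → R19 and R17 overlap.
R18 starts before R19 ends → R19 and R18 overlap.
R18 starts before R17 ends → R17 and R18 overlap.
Overlapping pairs: R15 & R16, R17 & R18, R17 & R19, R18 & R19 — 4 in total.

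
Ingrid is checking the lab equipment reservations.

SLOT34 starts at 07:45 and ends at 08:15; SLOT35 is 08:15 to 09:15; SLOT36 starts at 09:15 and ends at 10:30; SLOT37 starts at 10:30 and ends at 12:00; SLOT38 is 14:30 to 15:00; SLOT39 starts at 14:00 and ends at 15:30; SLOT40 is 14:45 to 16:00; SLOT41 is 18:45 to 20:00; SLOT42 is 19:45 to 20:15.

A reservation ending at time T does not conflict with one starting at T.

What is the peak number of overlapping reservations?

3

Sweep the timeline, counting +1 at each start and −1 at each end (ends before starts at a tie):
07:45 start SLOT34 → 1
08:15 end SLOT34 → 0
08:15 start SLOT35 → 1
09:15 end SLOT35 → 0
09:15 start SLOT36 → 1
10:30 end SLOT36 → 0
10:30 start SLOT37 → 1
12:00 end SLOT37 → 0
14:00 start SLOT39 → 1
14:30 start SLOT38 → 2
14:45 start SLOT40 → 3
15:00 end SLOT38 → 2
15:30 end SLOT39 → 1
16:00 end SLOT40 → 0
18:45 start SLOT41 → 1
19:45 start SLOT42 → 2
20:00 end SLOT41 → 1
20:15 end SLOT42 → 0
Peak is 3, at 14:45 (SLOT38, SLOT39, SLOT40).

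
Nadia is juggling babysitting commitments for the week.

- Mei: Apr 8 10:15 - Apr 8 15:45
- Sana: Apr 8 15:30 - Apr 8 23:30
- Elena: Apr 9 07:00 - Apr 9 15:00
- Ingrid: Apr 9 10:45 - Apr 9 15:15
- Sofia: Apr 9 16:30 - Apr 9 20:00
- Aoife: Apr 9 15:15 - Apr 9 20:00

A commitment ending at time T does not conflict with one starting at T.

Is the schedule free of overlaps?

No

Sorted by start: Mei, Sana, Elena, Ingrid, Aoife, Sofia.
Sana starts before Mei ends → Mei and Sana overlap.
That's a conflict, so the schedule is not conflict-free.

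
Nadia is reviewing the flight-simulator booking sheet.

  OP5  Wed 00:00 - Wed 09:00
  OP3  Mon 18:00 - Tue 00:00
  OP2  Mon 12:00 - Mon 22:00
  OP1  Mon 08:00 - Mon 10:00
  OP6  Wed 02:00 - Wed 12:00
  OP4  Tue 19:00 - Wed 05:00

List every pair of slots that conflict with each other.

OP2 & OP3, OP4 & OP5, OP4 & OP6, OP5 & OP6

Sorted by start: OP1, OP2, OP3, OP4, OP5, OP6.
OP2 starts after OP1 ends — done with OP1.
OP3 starts before OP2 ends → OP2 and OP3 overlap.
OP4 starts after OP2 ends — done with OP2.
OP4 starts after OP3 ends — done with OP3.
OP5 starts before OP4 ends → OP4 and OP5 overlap.
OP6 starts before OP4 ends → OP4 and OP6 overlap.
OP6 starts before OP5 ends → OP5 and OP6 overlap.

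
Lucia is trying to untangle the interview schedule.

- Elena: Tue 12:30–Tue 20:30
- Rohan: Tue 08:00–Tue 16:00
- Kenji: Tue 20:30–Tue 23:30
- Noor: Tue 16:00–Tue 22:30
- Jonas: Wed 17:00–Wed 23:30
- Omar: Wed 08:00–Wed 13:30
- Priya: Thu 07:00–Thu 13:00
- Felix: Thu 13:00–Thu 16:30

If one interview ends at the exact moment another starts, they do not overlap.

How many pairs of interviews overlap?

3

Check each pair: they overlap iff neither finishes before the other starts.
Sorted by start: Rohan, Elena, Noor, Kenji, Omar, Jonas, Priya, Felix.
Elena starts before Rohan ends → Rohan and Elena overlap.
Noor starts exactly when Rohan ends (back-to-back, no overlap), so Rohan has no further overlaps.
Noor starts before Elena ends → Elena and Noor overlap.
Kenji starts exactly when Elena ends (back-to-back, no overlap), so Elena has no further overlaps.
Kenji starts before Noor ends → Noor and Kenji overlap.
Omar starts after Noor ends, so Noor has no further overlaps.
Omar starts after Kenji ends, so Kenji has no further overlaps.
Jonas starts after Omar ends, so Omar has no further overlaps.
Priya starts after Jonas ends, so Jonas has no further overlaps.
Felix starts exactly when Priya ends (back-to-back, no overlap).
Overlapping pairs: Elena & Noor, Elena & Rohan, Kenji & Noor — 3 in total.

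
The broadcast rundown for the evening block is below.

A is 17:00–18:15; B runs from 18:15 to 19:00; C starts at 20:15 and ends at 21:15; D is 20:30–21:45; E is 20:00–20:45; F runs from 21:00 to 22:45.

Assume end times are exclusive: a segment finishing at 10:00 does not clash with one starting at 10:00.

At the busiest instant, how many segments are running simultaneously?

3

Walk through starts and ends in time order (an end at T is processed before a start at T):
17:00 start A → 1
18:15 end A → 0
18:15 start B → 1
19:00 end B → 0
20:00 start E → 1
20:15 start C → 2
20:30 start D → 3
20:45 end E → 2
21:00 start F → 3
21:15 end C → 2
21:45 end D → 1
22:45 end F → 0
Peak is 3, at 20:30 (C, D, E).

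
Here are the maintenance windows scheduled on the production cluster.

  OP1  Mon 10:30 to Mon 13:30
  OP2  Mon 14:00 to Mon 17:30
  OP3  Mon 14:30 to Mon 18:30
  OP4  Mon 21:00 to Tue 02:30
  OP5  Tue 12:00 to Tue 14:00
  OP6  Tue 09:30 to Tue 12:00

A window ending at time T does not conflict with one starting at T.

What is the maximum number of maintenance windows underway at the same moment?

2

Sort all start/end points and keep a running count:
Mon 10:30 start OP1 → 1
Mon 13:30 end OP1 → 0
Mon 14:00 start OP2 → 1
Mon 14:30 start OP3 → 2
Mon 17:30 end OP2 → 1
Mon 18:30 end OP3 → 0
Mon 21:00 start OP4 → 1
Tue 02:30 end OP4 → 0
Tue 09:30 start OP6 → 1
Tue 12:00 end OP6 → 0
Tue 12:00 start OP5 → 1
Tue 14:00 end OP5 → 0
Peak is 2, at Mon 14:30 (OP2, OP3).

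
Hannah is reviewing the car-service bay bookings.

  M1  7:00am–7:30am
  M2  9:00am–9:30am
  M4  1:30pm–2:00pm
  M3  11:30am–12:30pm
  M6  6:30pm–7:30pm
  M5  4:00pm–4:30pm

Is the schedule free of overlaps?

Sorted by start: M1, M2, M3, M4, M5, M6.
M2 starts after M1 ends — done with M1.
M3 starts after M2 ends — done with M2.
M4 starts after M3 ends — done with M3.
M5 starts after M4 ends — done with M4.
M6 starts after M5 ends.
Every pair is clear; the schedule has no overlaps.

Yes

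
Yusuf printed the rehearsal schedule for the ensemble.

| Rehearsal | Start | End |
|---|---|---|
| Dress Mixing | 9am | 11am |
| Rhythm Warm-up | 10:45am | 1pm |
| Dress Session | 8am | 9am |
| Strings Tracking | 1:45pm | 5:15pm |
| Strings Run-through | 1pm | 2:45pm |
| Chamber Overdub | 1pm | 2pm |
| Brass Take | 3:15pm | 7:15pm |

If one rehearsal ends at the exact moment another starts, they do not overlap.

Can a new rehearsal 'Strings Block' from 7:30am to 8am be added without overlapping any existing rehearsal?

Yes — the slot is free

Dress Session: starts 8am at or after Strings Block ends 8am → clear.
Dress Mixing: starts 9am at or after Strings Block ends 8am → clear.
Rhythm Warm-up: starts 10:45am at or after Strings Block ends 8am → clear.
Strings Run-through: starts 1pm at or after Strings Block ends 8am → clear.
Chamber Overdub: starts 1pm at or after Strings Block ends 8am → clear.
Strings Tracking: starts 1:45pm at or after Strings Block ends 8am → clear.
Brass Take: starts 3:15pm at or after Strings Block ends 8am → clear.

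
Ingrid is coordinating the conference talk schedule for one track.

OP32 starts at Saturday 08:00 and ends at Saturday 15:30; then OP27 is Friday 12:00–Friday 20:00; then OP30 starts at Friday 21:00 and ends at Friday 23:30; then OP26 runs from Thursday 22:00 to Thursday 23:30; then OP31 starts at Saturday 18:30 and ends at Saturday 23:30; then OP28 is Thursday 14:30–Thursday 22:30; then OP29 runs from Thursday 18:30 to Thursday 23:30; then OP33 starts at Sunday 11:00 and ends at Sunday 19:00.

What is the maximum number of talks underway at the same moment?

Sort all start/end points and keep a running count:
Thursday 14:30 start OP28 → 1
Thursday 18:30 start OP29 → 2
Thursday 22:00 start OP26 → 3
Thursday 22:30 end OP28 → 2
Thursday 23:30 end OP26 → 1
Thursday 23:30 end OP29 → 0
Friday 12:00 start OP27 → 1
Friday 20:00 end OP27 → 0
Friday 21:00 start OP30 → 1
Friday 23:30 end OP30 → 0
Saturday 08:00 start OP32 → 1
Saturday 15:30 end OP32 → 0
Saturday 18:30 start OP31 → 1
Saturday 23:30 end OP31 → 0
Sunday 11:00 start OP33 → 1
Sunday 19:00 end OP33 → 0
Peak is 3, at Thursday 22:00 (OP26, OP28, OP29).

3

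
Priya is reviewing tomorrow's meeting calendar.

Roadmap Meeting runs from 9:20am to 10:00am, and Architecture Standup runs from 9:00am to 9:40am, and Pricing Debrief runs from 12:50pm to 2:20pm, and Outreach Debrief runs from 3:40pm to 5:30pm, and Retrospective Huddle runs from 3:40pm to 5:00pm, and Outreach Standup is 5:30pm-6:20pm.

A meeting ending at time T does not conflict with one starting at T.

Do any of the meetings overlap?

Yes

Sorted by start: Architecture Standup, Roadmap Meeting, Pricing Debrief, Outreach Debrief, Retrospective Huddle, Outreach Standup.
Roadmap Meeting starts before Architecture Standup ends → Architecture Standup and Roadmap Meeting overlap.
That's a conflict, so the schedule is not conflict-free.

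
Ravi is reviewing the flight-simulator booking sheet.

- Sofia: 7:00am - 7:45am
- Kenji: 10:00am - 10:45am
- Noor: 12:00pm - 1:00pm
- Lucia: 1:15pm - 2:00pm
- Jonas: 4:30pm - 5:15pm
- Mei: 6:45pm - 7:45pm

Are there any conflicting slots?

No

Sorted by start: Sofia, Kenji, Noor, Lucia, Jonas, Mei.
Kenji starts after Sofia ends — done with Sofia.
Noor starts after Kenji ends — done with Kenji.
Lucia starts after Noor ends — done with Noor.
Jonas starts after Lucia ends — done with Lucia.
Mei starts after Jonas ends.
Every pair is clear; the schedule has no overlaps.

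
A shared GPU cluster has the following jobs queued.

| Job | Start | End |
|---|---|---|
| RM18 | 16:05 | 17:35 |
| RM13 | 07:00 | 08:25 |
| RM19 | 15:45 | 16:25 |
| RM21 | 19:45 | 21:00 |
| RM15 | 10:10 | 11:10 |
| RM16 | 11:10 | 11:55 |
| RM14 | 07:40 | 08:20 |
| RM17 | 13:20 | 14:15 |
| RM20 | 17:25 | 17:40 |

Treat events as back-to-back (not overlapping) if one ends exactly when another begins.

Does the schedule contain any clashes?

Sorted by start: RM13, RM14, RM15, RM16, RM17, RM19, RM18, RM20, RM21.
RM14 starts before RM13 ends → RM13 and RM14 overlap.
That's a conflict, so the schedule is not conflict-free.

Yes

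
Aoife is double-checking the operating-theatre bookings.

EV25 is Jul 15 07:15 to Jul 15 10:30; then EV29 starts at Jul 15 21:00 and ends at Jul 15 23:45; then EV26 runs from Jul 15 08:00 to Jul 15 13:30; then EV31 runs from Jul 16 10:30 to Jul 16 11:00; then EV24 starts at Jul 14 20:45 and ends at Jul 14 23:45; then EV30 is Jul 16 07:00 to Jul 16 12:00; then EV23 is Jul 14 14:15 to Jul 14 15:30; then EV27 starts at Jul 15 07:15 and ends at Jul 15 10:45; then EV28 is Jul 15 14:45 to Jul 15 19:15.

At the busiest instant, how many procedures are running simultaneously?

Sweep the timeline, counting +1 at each start and −1 at each end (ends before starts at a tie):
Jul 14 14:15 start EV23 → 1
Jul 14 15:30 end EV23 → 0
Jul 14 20:45 start EV24 → 1
Jul 14 23:45 end EV24 → 0
Jul 15 07:15 start EV25 → 1
Jul 15 07:15 start EV27 → 2
Jul 15 08:00 start EV26 → 3
Jul 15 10:30 end EV25 → 2
Jul 15 10:45 end EV27 → 1
Jul 15 13:30 end EV26 → 0
Jul 15 14:45 start EV28 → 1
Jul 15 19:15 end EV28 → 0
Jul 15 21:00 start EV29 → 1
Jul 15 23:45 end EV29 → 0
Jul 16 07:00 start EV30 → 1
Jul 16 10:30 start EV31 → 2
Jul 16 11:00 end EV31 → 1
Jul 16 12:00 end EV30 → 0
Peak is 3, at Jul 15 08:00 (EV25, EV26, EV27).

3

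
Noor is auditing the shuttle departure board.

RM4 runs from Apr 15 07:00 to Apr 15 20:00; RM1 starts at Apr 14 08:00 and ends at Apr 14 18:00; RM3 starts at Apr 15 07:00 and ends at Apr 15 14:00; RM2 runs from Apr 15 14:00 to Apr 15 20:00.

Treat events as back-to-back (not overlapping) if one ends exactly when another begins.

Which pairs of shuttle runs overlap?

Sorted by start: RM1, RM3, RM4, RM2.
RM3 starts after RM1 ends — done with RM1.
RM4 starts before RM3 ends → RM3 and RM4 overlap.
RM2 starts exactly when RM3 ends (back-to-back, no overlap).
RM2 starts before RM4 ends → RM4 and RM2 overlap.

RM2 & RM4, RM3 & RM4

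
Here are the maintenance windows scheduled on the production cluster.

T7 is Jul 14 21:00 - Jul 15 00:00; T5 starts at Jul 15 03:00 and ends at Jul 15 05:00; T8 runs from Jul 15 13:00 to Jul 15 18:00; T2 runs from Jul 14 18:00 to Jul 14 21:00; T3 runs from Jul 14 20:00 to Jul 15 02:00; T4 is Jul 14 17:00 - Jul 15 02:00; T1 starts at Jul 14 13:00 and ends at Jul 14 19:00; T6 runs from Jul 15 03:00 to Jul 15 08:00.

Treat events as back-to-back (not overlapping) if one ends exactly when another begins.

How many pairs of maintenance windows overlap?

8

Sorted by start: T1, T4, T2, T3, T7, T5, T6, T8.
T4 starts before T1 ends → T1 and T4 overlap.
T2 starts before T1 ends → T1 and T2 overlap.
T3 starts after T1 ends — done with T1.
T2 starts before T4 ends → T4 and T2 overlap.
T3 starts before T4 ends → T4 and T3 overlap.
T7 starts before T4 ends → T4 and T7 overlap.
T5 starts after T4 ends — done with T4.
T3 starts before T2 ends → T2 and T3 overlap.
T7 starts exactly when T2 ends (back-to-back, no overlap) — done with T2.
T7 starts before T3 ends → T3 and T7 overlap.
T5 starts after T3 ends — done with T3.
T5 starts after T7 ends — done with T7.
T6 starts before T5 ends → T5 and T6 overlap.
T8 starts after T5 ends.
T8 starts after T6 ends.
Overlapping pairs: T1 & T2, T1 & T4, T2 & T3, T2 & T4, T3 & T4, T3 & T7, T4 & T7, T5 & T6 — 8 in total.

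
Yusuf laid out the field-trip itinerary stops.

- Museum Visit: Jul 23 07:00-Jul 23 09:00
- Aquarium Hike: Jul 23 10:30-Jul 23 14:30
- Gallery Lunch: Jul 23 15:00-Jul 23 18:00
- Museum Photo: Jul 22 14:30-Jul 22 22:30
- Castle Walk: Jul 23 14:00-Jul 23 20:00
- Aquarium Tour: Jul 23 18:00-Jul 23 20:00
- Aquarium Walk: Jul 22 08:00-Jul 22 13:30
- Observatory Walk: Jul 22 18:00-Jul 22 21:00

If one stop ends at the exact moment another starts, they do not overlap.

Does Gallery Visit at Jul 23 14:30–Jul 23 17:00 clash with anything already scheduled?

Aquarium Walk: ends Jul 22 13:30 at or before Gallery Visit starts Jul 23 14:30 → clear.
Museum Photo: ends Jul 22 22:30 at or before Gallery Visit starts Jul 23 14:30 → clear.
Observatory Walk: ends Jul 22 21:00 at or before Gallery Visit starts Jul 23 14:30 → clear.
Museum Visit: ends Jul 23 09:00 at or before Gallery Visit starts Jul 23 14:30 → clear.
Aquarium Hike: ends Jul 23 14:30 at or before Gallery Visit starts Jul 23 14:30 → clear.
Castle Walk: starts Jul 23 14:00 before Gallery Visit ends Jul 23 17:00, and ends Jul 23 20:00 after Gallery Visit starts Jul 23 14:30 → overlap.
Gallery Lunch: starts Jul 23 15:00 before Gallery Visit ends Jul 23 17:00, and ends Jul 23 18:00 after Gallery Visit starts Jul 23 14:30 → overlap.
Aquarium Tour: starts Jul 23 18:00 at or after Gallery Visit ends Jul 23 17:00 → clear.
Gallery Visit overlaps Castle Walk, Gallery Lunch.

Yes — it overlaps Castle Walk, Gallery Lunch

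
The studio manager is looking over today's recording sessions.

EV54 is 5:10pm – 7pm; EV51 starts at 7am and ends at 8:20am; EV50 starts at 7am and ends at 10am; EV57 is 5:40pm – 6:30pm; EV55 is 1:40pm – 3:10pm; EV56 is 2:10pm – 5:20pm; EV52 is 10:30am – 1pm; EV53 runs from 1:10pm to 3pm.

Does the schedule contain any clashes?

Yes

Sorted by start: EV50, EV51, EV52, EV53, EV55, EV56, EV54, EV57.
EV51 starts before EV50 ends → EV50 and EV51 overlap.
That's a conflict, so the schedule is not conflict-free.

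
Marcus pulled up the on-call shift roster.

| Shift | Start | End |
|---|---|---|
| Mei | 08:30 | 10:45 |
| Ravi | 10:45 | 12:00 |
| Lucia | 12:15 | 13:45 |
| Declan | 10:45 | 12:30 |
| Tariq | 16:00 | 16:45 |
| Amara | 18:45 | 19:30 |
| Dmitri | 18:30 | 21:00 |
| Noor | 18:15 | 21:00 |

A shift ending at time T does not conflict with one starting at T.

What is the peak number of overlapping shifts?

Sort all start/end points and keep a running count:
08:30 start Mei → 1
10:45 end Mei → 0
10:45 start Declan → 1
10:45 start Ravi → 2
12:00 end Ravi → 1
12:15 start Lucia → 2
12:30 end Declan → 1
13:45 end Lucia → 0
16:00 start Tariq → 1
16:45 end Tariq → 0
18:15 start Noor → 1
18:30 start Dmitri → 2
18:45 start Amara → 3
19:30 end Amara → 2
21:00 end Dmitri → 1
21:00 end Noor → 0
Peak is 3, at 18:45 (Amara, Dmitri, Noor).

3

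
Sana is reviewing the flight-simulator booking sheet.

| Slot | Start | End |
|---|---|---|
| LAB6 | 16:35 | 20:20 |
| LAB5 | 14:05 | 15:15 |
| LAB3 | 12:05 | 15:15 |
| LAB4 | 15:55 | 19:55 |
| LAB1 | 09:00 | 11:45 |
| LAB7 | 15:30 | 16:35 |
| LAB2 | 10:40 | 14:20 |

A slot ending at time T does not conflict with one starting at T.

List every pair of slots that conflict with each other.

Check each pair: they overlap iff neither finishes before the other starts.
Sorted by start: LAB1, LAB2, LAB3, LAB5, LAB7, LAB4, LAB6.
LAB2 starts before LAB1 ends → LAB1 and LAB2 overlap.
LAB3 starts after LAB1 ends; LAB1 is clear from here.
LAB3 starts before LAB2 ends → LAB2 and LAB3 overlap.
LAB5 starts before LAB2 ends → LAB2 and LAB5 overlap.
LAB7 starts after LAB2 ends; LAB2 is clear from here.
LAB5 starts before LAB3 ends → LAB3 and LAB5 overlap.
LAB7 starts after LAB3 ends; LAB3 is clear from here.
LAB7 starts after LAB5 ends; LAB5 is clear from here.
LAB4 starts before LAB7 ends → LAB7 and LAB4 overlap.
LAB6 starts exactly when LAB7 ends (back-to-back, no overlap).
LAB6 starts before LAB4 ends → LAB4 and LAB6 overlap.

LAB1 & LAB2, LAB2 & LAB3, LAB2 & LAB5, LAB3 & LAB5, LAB4 & LAB6, LAB4 & LAB7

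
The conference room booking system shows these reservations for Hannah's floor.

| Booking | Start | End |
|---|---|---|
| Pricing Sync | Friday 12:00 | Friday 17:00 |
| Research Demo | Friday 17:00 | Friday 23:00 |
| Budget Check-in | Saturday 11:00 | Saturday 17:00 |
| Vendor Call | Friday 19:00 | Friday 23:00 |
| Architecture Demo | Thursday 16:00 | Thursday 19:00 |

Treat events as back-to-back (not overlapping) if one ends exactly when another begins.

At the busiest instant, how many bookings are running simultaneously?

2

Sort all start/end points and keep a running count:
Thursday 16:00 start Architecture Demo → 1
Thursday 19:00 end Architecture Demo → 0
Friday 12:00 start Pricing Sync → 1
Friday 17:00 end Pricing Sync → 0
Friday 17:00 start Research Demo → 1
Friday 19:00 start Vendor Call → 2
Friday 23:00 end Research Demo → 1
Friday 23:00 end Vendor Call → 0
Saturday 11:00 start Budget Check-in → 1
Saturday 17:00 end Budget Check-in → 0
Peak is 2, at Friday 19:00 (Research Demo, Vendor Call).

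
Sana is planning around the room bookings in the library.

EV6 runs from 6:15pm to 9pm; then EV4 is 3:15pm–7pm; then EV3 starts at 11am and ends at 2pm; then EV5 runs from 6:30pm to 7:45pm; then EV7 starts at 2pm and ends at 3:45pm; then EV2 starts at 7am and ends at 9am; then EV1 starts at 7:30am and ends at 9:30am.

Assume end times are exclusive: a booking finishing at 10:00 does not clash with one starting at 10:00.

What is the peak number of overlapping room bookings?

3

Sort all start/end points and keep a running count:
7am start EV2 → 1
7:30am start EV1 → 2
9am end EV2 → 1
9:30am end EV1 → 0
11am start EV3 → 1
2pm end EV3 → 0
2pm start EV7 → 1
3:15pm start EV4 → 2
3:45pm end EV7 → 1
6:15pm start EV6 → 2
6:30pm start EV5 → 3
7pm end EV4 → 2
7:45pm end EV5 → 1
9pm end EV6 → 0
Peak is 3, at 6:30pm (EV4, EV5, EV6).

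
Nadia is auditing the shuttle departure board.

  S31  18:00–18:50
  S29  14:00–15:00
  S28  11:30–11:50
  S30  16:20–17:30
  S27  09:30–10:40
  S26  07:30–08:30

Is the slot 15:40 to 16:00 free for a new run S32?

Yes — the slot is free

S26: ends 08:30 at or before S32 starts 15:40 → clear.
S27: ends 10:40 at or before S32 starts 15:40 → clear.
S28: ends 11:50 at or before S32 starts 15:40 → clear.
S29: ends 15:00 at or before S32 starts 15:40 → clear.
S30: starts 16:20 at or after S32 ends 16:00 → clear.
S31: starts 18:00 at or after S32 ends 16:00 → clear.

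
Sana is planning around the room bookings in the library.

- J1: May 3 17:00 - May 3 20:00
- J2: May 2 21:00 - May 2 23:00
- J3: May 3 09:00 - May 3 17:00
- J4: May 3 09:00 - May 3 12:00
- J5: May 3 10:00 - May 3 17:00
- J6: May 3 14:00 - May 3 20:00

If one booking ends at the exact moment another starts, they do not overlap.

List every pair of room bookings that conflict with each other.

J1 & J6, J3 & J4, J3 & J5, J3 & J6, J4 & J5, J5 & J6

Check each pair: they overlap iff neither finishes before the other starts.
Sorted by start: J2, J3, J4, J5, J6, J1.
J3 starts after J2 ends — done with J2.
J4 starts before J3 ends → J3 and J4 overlap.
J5 starts before J3 ends → J3 and J5 overlap.
J6 starts before J3 ends → J3 and J6 overlap.
J1 starts exactly when J3 ends (back-to-back, no overlap).
J5 starts before J4 ends → J4 and J5 overlap.
J6 starts after J4 ends — done with J4.
J6 starts before J5 ends → J5 and J6 overlap.
J1 starts exactly when J5 ends (back-to-back, no overlap).
J1 starts before J6 ends → J6 and J1 overlap.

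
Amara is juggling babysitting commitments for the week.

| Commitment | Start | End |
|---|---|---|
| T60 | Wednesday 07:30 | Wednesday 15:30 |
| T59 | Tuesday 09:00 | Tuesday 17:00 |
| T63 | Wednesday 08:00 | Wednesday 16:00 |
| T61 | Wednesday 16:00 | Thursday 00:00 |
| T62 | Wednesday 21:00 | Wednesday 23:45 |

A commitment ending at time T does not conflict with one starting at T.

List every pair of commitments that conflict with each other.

Sorted by start: T59, T60, T63, T61, T62.
T60 starts after T59 ends; T59 is clear from here.
T63 starts before T60 ends → T60 and T63 overlap.
T61 starts after T60 ends; T60 is clear from here.
T61 starts exactly when T63 ends (back-to-back, no overlap); T63 is clear from here.
T62 starts before T61 ends → T61 and T62 overlap.

T60 & T63, T61 & T62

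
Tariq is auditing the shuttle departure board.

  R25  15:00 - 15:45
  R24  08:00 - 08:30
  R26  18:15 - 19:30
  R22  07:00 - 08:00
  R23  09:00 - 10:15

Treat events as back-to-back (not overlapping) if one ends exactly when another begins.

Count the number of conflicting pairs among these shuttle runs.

0

Check each pair: they overlap iff neither finishes before the other starts.
Sorted by start: R22, R24, R23, R25, R26.
R24 starts exactly when R22 ends (back-to-back, no overlap), so R22 has no further overlaps.
R23 starts after R24 ends, so R24 has no further overlaps.
R25 starts after R23 ends, so R23 has no further overlaps.
R26 starts after R25 ends.
No pair overlaps.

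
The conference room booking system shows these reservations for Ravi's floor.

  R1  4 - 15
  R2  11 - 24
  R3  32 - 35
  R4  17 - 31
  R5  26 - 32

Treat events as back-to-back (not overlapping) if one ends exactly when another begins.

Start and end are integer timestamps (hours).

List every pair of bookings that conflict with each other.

R1 & R2, R2 & R4, R4 & R5

Sorted by start: R1, R2, R4, R5, R3.
R2 starts before R1 ends → R1 and R2 overlap.
R4 starts after R1 ends; R1 is clear from here.
R4 starts before R2 ends → R2 and R4 overlap.
R5 starts after R2 ends; R2 is clear from here.
R5 starts before R4 ends → R4 and R5 overlap.
R3 starts after R4 ends.
R3 starts exactly when R5 ends (back-to-back, no overlap).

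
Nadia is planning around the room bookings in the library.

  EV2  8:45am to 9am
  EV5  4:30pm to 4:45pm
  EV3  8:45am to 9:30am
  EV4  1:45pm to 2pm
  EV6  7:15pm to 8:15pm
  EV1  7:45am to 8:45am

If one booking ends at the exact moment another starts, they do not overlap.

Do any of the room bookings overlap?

Sorted by start: EV1, EV2, EV3, EV4, EV5, EV6.
EV2 starts exactly when EV1 ends (back-to-back, no overlap), so EV1 has no further overlaps.
EV3 starts before EV2 ends → EV2 and EV3 overlap.
That's a conflict, so the schedule is not conflict-free.

Yes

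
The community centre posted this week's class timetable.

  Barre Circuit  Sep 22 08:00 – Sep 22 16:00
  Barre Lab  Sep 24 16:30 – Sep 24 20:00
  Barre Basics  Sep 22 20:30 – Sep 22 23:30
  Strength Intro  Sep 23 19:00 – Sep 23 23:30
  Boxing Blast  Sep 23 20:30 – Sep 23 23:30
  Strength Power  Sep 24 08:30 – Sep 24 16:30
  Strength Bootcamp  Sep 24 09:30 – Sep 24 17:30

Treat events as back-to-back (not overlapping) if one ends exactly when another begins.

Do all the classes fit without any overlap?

Two intervals overlap when each starts before the other ends.
Sorted by start: Barre Circuit, Barre Basics, Strength Intro, Boxing Blast, Strength Power, Strength Bootcamp, Barre Lab.
Barre Basics starts after Barre Circuit ends, so nothing later overlaps Barre Circuit either.
Strength Intro starts after Barre Basics ends, so nothing later overlaps Barre Basics either.
Boxing Blast starts before Strength Intro ends → Strength Intro and Boxing Blast overlap.
That's a conflict, so the schedule is not conflict-free.

No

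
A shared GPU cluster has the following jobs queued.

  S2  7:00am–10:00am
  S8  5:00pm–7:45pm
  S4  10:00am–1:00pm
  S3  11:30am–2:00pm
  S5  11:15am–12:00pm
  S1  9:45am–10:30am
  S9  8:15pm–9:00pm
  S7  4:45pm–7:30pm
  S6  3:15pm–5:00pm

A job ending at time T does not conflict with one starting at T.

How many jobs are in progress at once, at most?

3

Sort all start/end points and keep a running count:
7:00am start S2 → 1
9:45am start S1 → 2
10:00am end S2 → 1
10:00am start S4 → 2
10:30am end S1 → 1
11:15am start S5 → 2
11:30am start S3 → 3
12:00pm end S5 → 2
1:00pm end S4 → 1
2:00pm end S3 → 0
3:15pm start S6 → 1
4:45pm start S7 → 2
5:00pm end S6 → 1
5:00pm start S8 → 2
7:30pm end S7 → 1
7:45pm end S8 → 0
8:15pm start S9 → 1
9:00pm end S9 → 0
Peak is 3, at 11:30am (S3, S4, S5).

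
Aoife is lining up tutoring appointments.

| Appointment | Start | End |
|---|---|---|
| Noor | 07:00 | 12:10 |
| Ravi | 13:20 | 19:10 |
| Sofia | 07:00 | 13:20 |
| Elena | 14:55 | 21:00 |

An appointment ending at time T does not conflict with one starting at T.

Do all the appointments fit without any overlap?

No

Sorted by start: Noor, Sofia, Ravi, Elena.
Sofia starts before Noor ends → Noor and Sofia overlap.
That's a conflict, so the schedule is not conflict-free.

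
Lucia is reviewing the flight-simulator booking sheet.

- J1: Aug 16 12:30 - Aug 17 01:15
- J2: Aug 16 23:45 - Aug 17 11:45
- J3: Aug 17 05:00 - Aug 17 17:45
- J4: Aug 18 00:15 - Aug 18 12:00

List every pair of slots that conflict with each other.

Sorted by start: J1, J2, J3, J4.
J2 starts before J1 ends → J1 and J2 overlap.
J3 starts after J1 ends; J1 is clear from here.
J3 starts before J2 ends → J2 and J3 overlap.
J4 starts after J2 ends.
J4 starts after J3 ends.

J1 & J2, J2 & J3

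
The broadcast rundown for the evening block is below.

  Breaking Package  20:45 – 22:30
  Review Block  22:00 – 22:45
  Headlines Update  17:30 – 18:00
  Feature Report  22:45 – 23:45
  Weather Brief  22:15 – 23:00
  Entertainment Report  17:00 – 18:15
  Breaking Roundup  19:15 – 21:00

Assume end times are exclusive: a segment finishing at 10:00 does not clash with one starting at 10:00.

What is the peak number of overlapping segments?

3

Sort all start/end points and keep a running count:
17:00 start Entertainment Report → 1
17:30 start Headlines Update → 2
18:00 end Headlines Update → 1
18:15 end Entertainment Report → 0
19:15 start Breaking Roundup → 1
20:45 start Breaking Package → 2
21:00 end Breaking Roundup → 1
22:00 start Review Block → 2
22:15 start Weather Brief → 3
22:30 end Breaking Package → 2
22:45 end Review Block → 1
22:45 start Feature Report → 2
23:00 end Weather Brief → 1
23:45 end Feature Report → 0
Peak is 3, at 22:15 (Breaking Package, Review Block, Weather Brief).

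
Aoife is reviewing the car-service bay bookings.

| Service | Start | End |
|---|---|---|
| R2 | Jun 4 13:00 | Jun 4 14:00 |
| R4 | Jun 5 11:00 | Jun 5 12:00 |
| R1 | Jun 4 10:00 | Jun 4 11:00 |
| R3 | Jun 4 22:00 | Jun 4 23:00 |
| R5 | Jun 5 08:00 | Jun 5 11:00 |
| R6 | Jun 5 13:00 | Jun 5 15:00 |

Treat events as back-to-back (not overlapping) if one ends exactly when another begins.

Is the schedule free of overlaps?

Sorted by start: R1, R2, R3, R5, R4, R6.
R2 starts after R1 ends; R1 is clear from here.
R3 starts after R2 ends; R2 is clear from here.
R5 starts after R3 ends; R3 is clear from here.
R4 starts exactly when R5 ends (back-to-back, no overlap); R5 is clear from here.
R6 starts after R4 ends.
Every pair is clear; the schedule has no overlaps.

Yes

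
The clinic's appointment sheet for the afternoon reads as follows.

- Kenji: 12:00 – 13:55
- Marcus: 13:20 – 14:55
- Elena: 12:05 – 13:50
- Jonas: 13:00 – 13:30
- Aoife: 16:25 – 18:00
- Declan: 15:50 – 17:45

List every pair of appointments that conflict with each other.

Aoife & Declan, Elena & Jonas, Elena & Kenji, Elena & Marcus, Jonas & Kenji, Jonas & Marcus, Kenji & Marcus

Two intervals overlap when each starts before the other ends.
Sorted by start: Kenji, Elena, Jonas, Marcus, Declan, Aoife.
Elena starts before Kenji ends → Kenji and Elena overlap.
Jonas starts before Kenji ends → Kenji and Jonas overlap.
Marcus starts before Kenji ends → Kenji and Marcus overlap.
Declan starts after Kenji ends; Kenji is clear from here.
Jonas starts before Elena ends → Elena and Jonas overlap.
Marcus starts before Elena ends → Elena and Marcus overlap.
Declan starts after Elena ends; Elena is clear from here.
Marcus starts before Jonas ends → Jonas and Marcus overlap.
Declan starts after Jonas ends; Jonas is clear from here.
Declan starts after Marcus ends; Marcus is clear from here.
Aoife starts before Declan ends → Declan and Aoife overlap.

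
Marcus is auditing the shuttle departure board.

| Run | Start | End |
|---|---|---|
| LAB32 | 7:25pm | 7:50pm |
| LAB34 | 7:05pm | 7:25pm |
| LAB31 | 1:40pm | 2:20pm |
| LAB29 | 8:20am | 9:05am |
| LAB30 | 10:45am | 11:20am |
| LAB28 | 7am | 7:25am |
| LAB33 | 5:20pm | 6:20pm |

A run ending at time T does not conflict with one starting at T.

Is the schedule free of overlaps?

Yes

Two intervals overlap when each starts before the other ends.
Sorted by start: LAB28, LAB29, LAB30, LAB31, LAB33, LAB34, LAB32.
LAB29 starts after LAB28 ends — done with LAB28.
LAB30 starts after LAB29 ends — done with LAB29.
LAB31 starts after LAB30 ends — done with LAB30.
LAB33 starts after LAB31 ends — done with LAB31.
LAB34 starts after LAB33 ends — done with LAB33.
LAB32 starts exactly when LAB34 ends (back-to-back, no overlap).
Every pair is clear; the schedule has no overlaps.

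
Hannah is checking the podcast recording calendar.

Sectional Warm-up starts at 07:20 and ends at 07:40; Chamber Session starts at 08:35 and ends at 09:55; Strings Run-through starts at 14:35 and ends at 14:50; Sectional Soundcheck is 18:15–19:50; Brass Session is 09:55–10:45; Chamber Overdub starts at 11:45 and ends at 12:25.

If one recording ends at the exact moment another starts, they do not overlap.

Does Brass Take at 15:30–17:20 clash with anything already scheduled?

Sectional Warm-up: ends 07:40 at or before Brass Take starts 15:30 → clear.
Chamber Session: ends 09:55 at or before Brass Take starts 15:30 → clear.
Brass Session: ends 10:45 at or before Brass Take starts 15:30 → clear.
Chamber Overdub: ends 12:25 at or before Brass Take starts 15:30 → clear.
Strings Run-through: ends 14:50 at or before Brass Take starts 15:30 → clear.
Sectional Soundcheck: starts 18:15 at or after Brass Take ends 17:20 → clear.

No — it doesn't clash with anything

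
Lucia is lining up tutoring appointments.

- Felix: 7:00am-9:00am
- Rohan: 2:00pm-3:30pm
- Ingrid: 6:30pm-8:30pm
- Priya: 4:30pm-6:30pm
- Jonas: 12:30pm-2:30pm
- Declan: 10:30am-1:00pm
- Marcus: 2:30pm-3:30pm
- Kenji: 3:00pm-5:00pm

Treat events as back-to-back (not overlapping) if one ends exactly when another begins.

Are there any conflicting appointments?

Sorted by start: Felix, Declan, Jonas, Rohan, Marcus, Kenji, Priya, Ingrid.
Declan starts after Felix ends, so nothing later overlaps Felix either.
Jonas starts before Declan ends → Declan and Jonas overlap.
That's a conflict, so the schedule is not conflict-free.

Yes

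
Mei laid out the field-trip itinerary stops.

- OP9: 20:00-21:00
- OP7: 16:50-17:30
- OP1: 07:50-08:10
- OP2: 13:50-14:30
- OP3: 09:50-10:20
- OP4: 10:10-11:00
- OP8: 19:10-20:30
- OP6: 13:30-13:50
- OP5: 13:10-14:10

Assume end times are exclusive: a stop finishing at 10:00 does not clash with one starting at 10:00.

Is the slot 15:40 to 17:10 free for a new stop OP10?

No — it overlaps OP7

OP1: ends 08:10 at or before OP10 starts 15:40 → clear.
OP3: ends 10:20 at or before OP10 starts 15:40 → clear.
OP4: ends 11:00 at or before OP10 starts 15:40 → clear.
OP5: ends 14:10 at or before OP10 starts 15:40 → clear.
OP6: ends 13:50 at or before OP10 starts 15:40 → clear.
OP2: ends 14:30 at or before OP10 starts 15:40 → clear.
OP7: starts 16:50 before OP10 ends 17:10, and ends 17:30 after OP10 starts 15:40 → overlap.
OP8: starts 19:10 at or after OP10 ends 17:10 → clear.
OP9: starts 20:00 at or after OP10 ends 17:10 → clear.
OP10 overlaps OP7.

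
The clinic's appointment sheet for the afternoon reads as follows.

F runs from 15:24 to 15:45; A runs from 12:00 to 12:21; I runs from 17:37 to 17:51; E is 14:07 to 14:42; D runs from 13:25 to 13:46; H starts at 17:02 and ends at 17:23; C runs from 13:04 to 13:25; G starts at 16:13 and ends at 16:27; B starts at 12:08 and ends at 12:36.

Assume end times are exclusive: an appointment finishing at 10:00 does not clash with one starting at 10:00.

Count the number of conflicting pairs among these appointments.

1

Sorted by start: A, B, C, D, E, F, G, H, I.
B starts before A ends → A and B overlap.
C starts after A ends; A is clear from here.
C starts after B ends; B is clear from here.
D starts exactly when C ends (back-to-back, no overlap); C is clear from here.
E starts after D ends; D is clear from here.
F starts after E ends; E is clear from here.
G starts after F ends; F is clear from here.
H starts after G ends; G is clear from here.
I starts after H ends.
Overlapping pairs: A & B — 1 in total.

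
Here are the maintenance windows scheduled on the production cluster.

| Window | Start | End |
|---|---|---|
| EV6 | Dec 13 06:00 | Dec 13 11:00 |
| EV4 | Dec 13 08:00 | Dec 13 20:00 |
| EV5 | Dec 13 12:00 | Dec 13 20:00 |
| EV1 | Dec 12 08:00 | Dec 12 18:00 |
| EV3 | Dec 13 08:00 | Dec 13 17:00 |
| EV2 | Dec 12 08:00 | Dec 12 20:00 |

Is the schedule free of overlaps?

Sorted by start: EV1, EV2, EV6, EV3, EV4, EV5.
EV2 starts before EV1 ends → EV1 and EV2 overlap.
That's a conflict, so the schedule is not conflict-free.

No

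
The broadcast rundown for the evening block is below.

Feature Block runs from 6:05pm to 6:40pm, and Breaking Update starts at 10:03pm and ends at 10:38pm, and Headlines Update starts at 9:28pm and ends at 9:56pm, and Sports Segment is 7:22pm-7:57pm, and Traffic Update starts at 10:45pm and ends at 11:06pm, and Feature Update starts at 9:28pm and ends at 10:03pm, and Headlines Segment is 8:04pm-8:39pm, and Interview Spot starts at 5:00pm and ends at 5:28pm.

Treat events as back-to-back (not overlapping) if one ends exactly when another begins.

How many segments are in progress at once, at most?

2

Sort all start/end points and keep a running count:
5:00pm start Interview Spot → 1
5:28pm end Interview Spot → 0
6:05pm start Feature Block → 1
6:40pm end Feature Block → 0
7:22pm start Sports Segment → 1
7:57pm end Sports Segment → 0
8:04pm start Headlines Segment → 1
8:39pm end Headlines Segment → 0
9:28pm start Feature Update → 1
9:28pm start Headlines Update → 2
9:56pm end Headlines Update → 1
10:03pm end Feature Update → 0
10:03pm start Breaking Update → 1
10:38pm end Breaking Update → 0
10:45pm start Traffic Update → 1
11:06pm end Traffic Update → 0
Peak is 2, at 9:28pm (Feature Update, Headlines Update).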